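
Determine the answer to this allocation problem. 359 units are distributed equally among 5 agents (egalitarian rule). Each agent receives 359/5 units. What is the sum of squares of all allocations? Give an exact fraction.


Step 1: Each agent's share = 359/5
Step 2: Square of each share = (359/5)^2 = 128881/25
Step 3: Sum of squares = 5 * 128881/25 = 128881/5

128881/5


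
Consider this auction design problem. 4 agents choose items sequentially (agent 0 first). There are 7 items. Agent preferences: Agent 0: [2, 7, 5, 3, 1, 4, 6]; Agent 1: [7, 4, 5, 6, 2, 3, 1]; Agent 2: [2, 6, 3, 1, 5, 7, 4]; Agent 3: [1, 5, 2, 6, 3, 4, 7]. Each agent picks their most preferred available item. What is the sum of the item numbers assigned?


Step 1: Agent 0 picks item 2
Step 2: Agent 1 picks item 7
Step 3: Agent 2 picks item 6
Step 4: Agent 3 picks item 1
Step 5: Sum = 2 + 7 + 6 + 1 = 16

16


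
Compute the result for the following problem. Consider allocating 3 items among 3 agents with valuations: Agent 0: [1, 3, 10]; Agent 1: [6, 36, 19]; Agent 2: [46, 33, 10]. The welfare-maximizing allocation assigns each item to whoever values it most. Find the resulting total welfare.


Step 1: For each item, find the maximum value among all agents.
Step 2: Item 0 -> Agent 2 (value 46)
Step 3: Item 1 -> Agent 1 (value 36)
Step 4: Item 2 -> Agent 1 (value 19)
Step 5: Total welfare = 46 + 36 + 19 = 101

101


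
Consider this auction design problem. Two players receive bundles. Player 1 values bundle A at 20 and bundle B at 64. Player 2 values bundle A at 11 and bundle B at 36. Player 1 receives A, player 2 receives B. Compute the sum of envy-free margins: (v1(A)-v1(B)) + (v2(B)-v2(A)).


Step 1: Player 1's margin = v1(A) - v1(B) = 20 - 64 = -44
Step 2: Player 2's margin = v2(B) - v2(A) = 36 - 11 = 25
Step 3: Total margin = -44 + 25 = -19

-19


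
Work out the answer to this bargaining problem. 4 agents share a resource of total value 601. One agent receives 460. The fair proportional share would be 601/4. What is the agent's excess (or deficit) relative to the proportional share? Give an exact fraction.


Step 1: Proportional share = 601/4
Step 2: Agent's actual allocation = 460
Step 3: Excess = 460 - 601/4 = 1239/4

1239/4


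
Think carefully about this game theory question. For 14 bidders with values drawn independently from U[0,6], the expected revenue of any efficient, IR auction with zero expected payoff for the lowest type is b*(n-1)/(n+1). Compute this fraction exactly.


Step 1: By Revenue Equivalence, expected revenue = b*(n-1)/(n+1)
Step 2: Substituting n = 14, b = 6
Step 3: Revenue = 6*(14-1)/(14+1) = 6*13/15
Step 4: Revenue = 78/15 = 26/5

26/5


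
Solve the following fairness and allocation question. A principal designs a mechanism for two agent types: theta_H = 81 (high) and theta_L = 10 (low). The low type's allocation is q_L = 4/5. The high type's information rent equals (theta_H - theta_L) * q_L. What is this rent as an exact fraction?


Step 1: theta_H - theta_L = 81 - 10 = 71
Step 2: Information rent = (theta_H - theta_L) * q_L
Step 3: = 71 * 4/5
Step 4: = 284/5

284/5


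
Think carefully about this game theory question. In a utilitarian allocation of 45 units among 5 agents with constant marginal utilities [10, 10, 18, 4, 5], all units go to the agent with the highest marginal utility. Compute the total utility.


Step 1: The marginal utilities are [10, 10, 18, 4, 5]
Step 2: The highest marginal utility is 18
Step 3: All 45 units go to that agent
Step 4: Total utility = 18 * 45 = 810

810


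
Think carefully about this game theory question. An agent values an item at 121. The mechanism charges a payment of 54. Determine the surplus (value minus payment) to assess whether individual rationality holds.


Step 1: Surplus = value - payment = 121 - 54 = 67
Step 2: IR is satisfied (surplus >= 0)

67


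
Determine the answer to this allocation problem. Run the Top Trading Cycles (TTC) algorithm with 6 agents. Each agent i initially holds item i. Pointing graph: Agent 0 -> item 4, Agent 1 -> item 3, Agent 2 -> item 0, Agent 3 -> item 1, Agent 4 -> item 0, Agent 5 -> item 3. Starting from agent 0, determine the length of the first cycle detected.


Step 1: Trace the pointer graph from agent 0: 0 -> 4 -> 0
Step 2: A cycle is detected when we revisit agent 0
Step 3: The cycle is: 0 -> 4 -> 0
Step 4: Cycle length = 2

2


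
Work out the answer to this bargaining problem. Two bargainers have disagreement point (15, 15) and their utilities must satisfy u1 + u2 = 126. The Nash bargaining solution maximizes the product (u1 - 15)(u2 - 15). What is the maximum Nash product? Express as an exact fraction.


Step 1: The Nash solution splits surplus symmetrically above the disagreement point
Step 2: u1 = (total + d1 - d2)/2 = (126 + 15 - 15)/2 = 63
Step 3: u2 = (total - d1 + d2)/2 = (126 - 15 + 15)/2 = 63
Step 4: Nash product = (63 - 15) * (63 - 15)
Step 5: = 48 * 48 = 2304

2304


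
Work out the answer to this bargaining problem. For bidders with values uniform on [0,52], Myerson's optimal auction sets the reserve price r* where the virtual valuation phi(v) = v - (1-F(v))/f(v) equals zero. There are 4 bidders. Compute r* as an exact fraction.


Step 1: For U[0,52], F(v) = v/52 and f(v) = 1/52
Step 2: phi(v) = v - (1 - v/52)/(1/52) = v - (52 - v) = 2v - 52
Step 3: Set phi(r*) = 0: 2r* - 52 = 0
Step 4: r* = 52/2 = 26 (the number of bidders n = 4 does not enter)

26


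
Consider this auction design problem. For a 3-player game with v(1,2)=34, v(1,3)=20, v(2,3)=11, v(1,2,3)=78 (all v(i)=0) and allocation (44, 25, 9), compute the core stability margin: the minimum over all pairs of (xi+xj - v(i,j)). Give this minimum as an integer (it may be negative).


Step 1: Slack for coalition (1,2): x1+x2 - v12 = 69 - 34 = 35
Step 2: Slack for coalition (1,3): x1+x3 - v13 = 53 - 20 = 33
Step 3: Slack for coalition (2,3): x2+x3 - v23 = 34 - 11 = 23
Step 4: Minimum slack = min(35, 33, 23) = 23, attained by (2,3); no pair can gain by deviating, so the allocation is in the core

23


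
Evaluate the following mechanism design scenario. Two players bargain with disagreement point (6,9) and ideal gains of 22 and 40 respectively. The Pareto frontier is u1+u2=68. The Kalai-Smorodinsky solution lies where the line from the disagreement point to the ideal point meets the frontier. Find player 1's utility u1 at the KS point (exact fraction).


Step 1: At the KS point, (u1-d1)/r1 = (u2-d2)/r2 = t and u1+u2 = 68
Step 2: u1 = d1 + r1*t and u2 = d2 + r2*t, so (d1 + r1*t) + (d2 + r2*t) = 68
Step 3: t = (68 - 6 - 9)/(22 + 40) = 53/62
Step 4: u1 = d1 + r1*t = 6 + 22 * 53/62 = 769/31
Step 5: (Check: u2 = d2 + r2*t = 1339/31; u1+u2 = 769/31 + 1339/31 = 68, on the frontier.)

769/31


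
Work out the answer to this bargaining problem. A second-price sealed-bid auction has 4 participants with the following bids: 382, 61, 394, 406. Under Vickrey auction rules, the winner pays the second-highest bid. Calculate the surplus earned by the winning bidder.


Step 1: Sort bids in descending order: 406, 394, 382, 61
Step 2: The winning bid is the highest: 406
Step 3: The payment equals the second-highest bid: 394
Step 4: Surplus = winner's bid - payment = 406 - 394 = 12

12


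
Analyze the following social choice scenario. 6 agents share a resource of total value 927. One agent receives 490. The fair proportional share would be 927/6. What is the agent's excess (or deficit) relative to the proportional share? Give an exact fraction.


Step 1: Proportional share = 927/6 = 309/2
Step 2: Agent's actual allocation = 490
Step 3: Excess = 490 - 309/2 = 671/2

671/2


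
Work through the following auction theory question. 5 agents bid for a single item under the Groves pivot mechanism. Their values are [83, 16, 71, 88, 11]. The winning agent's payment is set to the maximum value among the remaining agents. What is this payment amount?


Step 1: The efficient winner is agent 3 with value 88
Step 2: Other agents' values: [83, 16, 71, 11]
Step 3: Pivot payment = max(others) = 83
Step 4: The winner pays 83

83


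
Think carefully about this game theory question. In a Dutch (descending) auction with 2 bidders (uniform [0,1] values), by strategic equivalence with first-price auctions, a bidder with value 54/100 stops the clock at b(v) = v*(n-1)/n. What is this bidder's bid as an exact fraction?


Step 1: Dutch auctions are strategically equivalent to first-price auctions
Step 2: The equilibrium bid is b(v) = v*(n-1)/n
Step 3: b = 27/50 * 1/2
Step 4: b = 27/100

27/100


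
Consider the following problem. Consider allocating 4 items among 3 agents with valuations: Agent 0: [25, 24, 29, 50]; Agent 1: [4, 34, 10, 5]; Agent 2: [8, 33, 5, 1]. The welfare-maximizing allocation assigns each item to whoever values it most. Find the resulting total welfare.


Step 1: For each item, find the maximum value among all agents.
Step 2: Item 0 -> Agent 0 (value 25)
Step 3: Item 1 -> Agent 1 (value 34)
Step 4: Item 2 -> Agent 0 (value 29)
Step 5: Item 3 -> Agent 0 (value 50)
Step 6: Total welfare = 25 + 34 + 29 + 50 = 138

138


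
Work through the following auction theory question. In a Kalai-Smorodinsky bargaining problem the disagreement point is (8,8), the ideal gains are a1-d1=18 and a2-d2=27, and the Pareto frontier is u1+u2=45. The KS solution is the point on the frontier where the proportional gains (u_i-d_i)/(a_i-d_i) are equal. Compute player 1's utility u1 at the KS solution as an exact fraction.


Step 1: At the KS point, (u1-d1)/r1 = (u2-d2)/r2 = t and u1+u2 = 45
Step 2: u1 = d1 + r1*t and u2 = d2 + r2*t, so (d1 + r1*t) + (d2 + r2*t) = 45
Step 3: t = (45 - 8 - 8)/(18 + 27) = 29/45
Step 4: u1 = d1 + r1*t = 8 + 18 * 29/45 = 98/5
Step 5: (Check: u2 = d2 + r2*t = 127/5; u1+u2 = 98/5 + 127/5 = 45, on the frontier.)

98/5


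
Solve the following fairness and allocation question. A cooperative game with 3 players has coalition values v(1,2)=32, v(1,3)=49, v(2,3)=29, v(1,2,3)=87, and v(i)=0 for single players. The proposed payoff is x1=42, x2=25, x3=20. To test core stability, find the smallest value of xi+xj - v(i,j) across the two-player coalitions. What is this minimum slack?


Step 1: Slack for coalition (1,2): x1+x2 - v12 = 67 - 32 = 35
Step 2: Slack for coalition (1,3): x1+x3 - v13 = 62 - 49 = 13
Step 3: Slack for coalition (2,3): x2+x3 - v23 = 45 - 29 = 16
Step 4: Minimum slack = min(35, 13, 16) = 13, attained by (1,3); no pair can gain by deviating, so the allocation is in the core

13


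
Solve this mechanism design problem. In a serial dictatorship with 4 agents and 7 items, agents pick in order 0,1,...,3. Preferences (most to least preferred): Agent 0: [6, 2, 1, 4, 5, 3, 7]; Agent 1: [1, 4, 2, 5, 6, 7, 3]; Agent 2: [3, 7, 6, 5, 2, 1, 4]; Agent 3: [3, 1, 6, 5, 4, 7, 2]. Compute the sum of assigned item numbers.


Step 1: Agent 0 picks item 6
Step 2: Agent 1 picks item 1
Step 3: Agent 2 picks item 3
Step 4: Agent 3 picks item 5
Step 5: Sum = 6 + 1 + 3 + 5 = 15

15


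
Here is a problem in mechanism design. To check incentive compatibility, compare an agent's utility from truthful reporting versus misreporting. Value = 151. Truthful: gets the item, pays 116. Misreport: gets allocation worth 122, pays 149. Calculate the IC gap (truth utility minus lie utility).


Step 1: U(truth) = value - payment = 151 - 116 = 35
Step 2: U(lie) = allocation - payment = 122 - 149 = -27
Step 3: IC gap = 35 - (-27) = 62

62


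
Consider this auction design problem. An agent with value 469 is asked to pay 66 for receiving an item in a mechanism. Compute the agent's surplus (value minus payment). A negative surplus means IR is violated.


Step 1: Surplus = value - payment = 469 - 66 = 403
Step 2: IR is satisfied (surplus >= 0)

403


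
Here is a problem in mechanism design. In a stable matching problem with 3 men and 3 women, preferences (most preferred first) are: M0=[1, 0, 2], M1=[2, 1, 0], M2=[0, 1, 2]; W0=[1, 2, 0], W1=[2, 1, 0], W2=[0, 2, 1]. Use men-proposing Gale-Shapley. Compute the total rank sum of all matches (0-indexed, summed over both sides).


Step 1: Run Gale-Shapley (men propose, women hold best offer):
  M0 proposes to W1; she accepts
  M1 proposes to W2; she accepts
  M2 proposes to W0; she accepts
Step 2: Final matching: W0-M2, W1-M0, W2-M1
Step 3: 0-indexed ranks (man's rank of his match, then woman's): 0 + 1 + 0 + 2 + 0 + 2
Step 4: Total rank sum = 5

5


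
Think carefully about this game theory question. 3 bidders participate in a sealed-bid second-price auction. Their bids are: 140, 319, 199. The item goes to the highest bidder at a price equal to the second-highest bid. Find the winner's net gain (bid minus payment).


Step 1: Sort bids in descending order: 319, 199, 140
Step 2: The winning bid is the highest: 319
Step 3: The payment equals the second-highest bid: 199
Step 4: Surplus = winner's bid - payment = 319 - 199 = 120

120


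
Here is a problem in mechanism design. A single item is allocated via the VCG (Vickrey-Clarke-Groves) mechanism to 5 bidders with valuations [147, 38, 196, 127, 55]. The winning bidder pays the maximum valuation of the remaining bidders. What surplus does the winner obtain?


Step 1: The winner is the agent with the highest value: agent 2 with value 196
Step 2: Values of other agents: [147, 38, 127, 55]
Step 3: VCG payment = max of others' values = 147
Step 4: Surplus = 196 - 147 = 49

49


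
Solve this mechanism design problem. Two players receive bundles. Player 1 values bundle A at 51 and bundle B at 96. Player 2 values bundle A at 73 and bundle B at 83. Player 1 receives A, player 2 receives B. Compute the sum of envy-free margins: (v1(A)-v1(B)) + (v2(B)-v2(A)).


Step 1: Player 1's margin = v1(A) - v1(B) = 51 - 96 = -45
Step 2: Player 2's margin = v2(B) - v2(A) = 83 - 73 = 10
Step 3: Total margin = -45 + 10 = -35

-35


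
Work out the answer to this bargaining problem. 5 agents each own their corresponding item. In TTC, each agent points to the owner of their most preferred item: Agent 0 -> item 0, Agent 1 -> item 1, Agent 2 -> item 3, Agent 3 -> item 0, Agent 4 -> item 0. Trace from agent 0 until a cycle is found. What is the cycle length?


Step 1: Trace the pointer graph from agent 0: 0 -> 0
Step 2: A cycle is detected when we revisit agent 0
Step 3: The cycle is: 0 -> 0
Step 4: Cycle length = 1

1


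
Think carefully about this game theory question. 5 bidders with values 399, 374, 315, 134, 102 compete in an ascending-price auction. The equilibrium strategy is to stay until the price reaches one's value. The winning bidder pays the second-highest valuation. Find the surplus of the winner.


Step 1: Identify the highest value: 399
Step 2: Identify the second-highest value: 374
Step 3: The final price = second-highest value = 374
Step 4: Surplus = 399 - 374 = 25

25


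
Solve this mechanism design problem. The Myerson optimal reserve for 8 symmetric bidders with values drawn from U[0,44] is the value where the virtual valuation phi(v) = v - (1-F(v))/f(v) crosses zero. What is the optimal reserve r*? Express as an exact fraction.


Step 1: For U[0,44], F(v) = v/44 and f(v) = 1/44
Step 2: phi(v) = v - (1 - v/44)/(1/44) = v - (44 - v) = 2v - 44
Step 3: Set phi(r*) = 0: 2r* - 44 = 0
Step 4: r* = 44/2 = 22 (the number of bidders n = 8 does not enter)

22


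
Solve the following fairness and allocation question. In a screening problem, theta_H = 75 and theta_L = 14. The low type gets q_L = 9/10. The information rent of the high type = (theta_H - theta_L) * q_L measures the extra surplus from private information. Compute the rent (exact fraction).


Step 1: theta_H - theta_L = 75 - 14 = 61
Step 2: Information rent = (theta_H - theta_L) * q_L
Step 3: = 61 * 9/10
Step 4: = 549/10

549/10


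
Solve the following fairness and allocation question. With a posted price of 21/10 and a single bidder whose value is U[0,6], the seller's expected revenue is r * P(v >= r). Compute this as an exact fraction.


Step 1: Posted price r = 21/10, value support [0,6]
Step 2: P(v >= r) = (6 - 21/10)/6 = 13/20
Step 3: Expected revenue = r * P(v >= r) = 21/10 * 13/20
Step 4: Revenue = 273/200

273/200


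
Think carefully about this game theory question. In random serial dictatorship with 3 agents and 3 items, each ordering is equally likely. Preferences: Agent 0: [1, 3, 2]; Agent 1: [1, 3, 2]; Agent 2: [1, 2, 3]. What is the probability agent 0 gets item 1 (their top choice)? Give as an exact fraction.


Step 1: Agent 0 wants item 1
Step 2: There are 6 possible orderings of agents
Step 3: In 2 orderings, agent 0 gets item 1
Step 4: Probability = 2/6 = 1/3

1/3


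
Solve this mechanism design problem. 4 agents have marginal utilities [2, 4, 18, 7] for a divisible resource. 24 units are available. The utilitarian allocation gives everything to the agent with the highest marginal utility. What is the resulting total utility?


Step 1: The marginal utilities are [2, 4, 18, 7]
Step 2: The highest marginal utility is 18
Step 3: All 24 units go to that agent
Step 4: Total utility = 18 * 24 = 432

432


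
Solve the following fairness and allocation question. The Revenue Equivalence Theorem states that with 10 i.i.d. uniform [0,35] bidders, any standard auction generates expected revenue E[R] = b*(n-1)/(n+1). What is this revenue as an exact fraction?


Step 1: By Revenue Equivalence, expected revenue = b*(n-1)/(n+1)
Step 2: Substituting n = 10, b = 35
Step 3: Revenue = 35*(10-1)/(10+1) = 35*9/11
Step 4: Revenue = 315/11

315/11


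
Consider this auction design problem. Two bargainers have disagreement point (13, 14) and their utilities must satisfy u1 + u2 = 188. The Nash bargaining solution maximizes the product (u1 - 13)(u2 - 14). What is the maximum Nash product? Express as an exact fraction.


Step 1: The Nash solution splits surplus symmetrically above the disagreement point
Step 2: u1 = (total + d1 - d2)/2 = (188 + 13 - 14)/2 = 187/2
Step 3: u2 = (total - d1 + d2)/2 = (188 - 13 + 14)/2 = 189/2
Step 4: Nash product = (187/2 - 13) * (189/2 - 14)
Step 5: = 161/2 * 161/2 = 25921/4

25921/4


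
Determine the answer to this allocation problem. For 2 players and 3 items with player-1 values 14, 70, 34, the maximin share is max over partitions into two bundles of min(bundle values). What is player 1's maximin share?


Step 1: Item values = 14, 70, 34
Step 2: Enumerate all 2-bundle partitions and take the smaller bundle:
  Partition 1: {14} vs {70,34} -> bundles 14, 104; min = 14
  Partition 2: {70} vs {14,34} -> bundles 70, 48; min = 48
  Partition 3: {34} vs {14,70} -> bundles 34, 84; min = 34
Step 3: MMS = max(14, 48, 34) = 48

48


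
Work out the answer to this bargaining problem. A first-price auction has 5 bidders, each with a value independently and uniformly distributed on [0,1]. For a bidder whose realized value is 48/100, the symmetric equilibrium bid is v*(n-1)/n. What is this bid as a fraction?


Step 1: The symmetric BNE bidding function is b(v) = v * (n-1) / n
Step 2: Substitute v = 12/25 and n = 5
Step 3: b = 12/25 * 4/5
Step 4: b = 48/125

48/125


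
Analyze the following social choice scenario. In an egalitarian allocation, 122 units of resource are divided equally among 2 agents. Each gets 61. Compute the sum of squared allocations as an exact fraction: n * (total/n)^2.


Step 1: Each agent's share = 122/2 = 61
Step 2: Square of each share = (61)^2 = 3721
Step 3: Sum of squares = 2 * 3721 = 7442

7442


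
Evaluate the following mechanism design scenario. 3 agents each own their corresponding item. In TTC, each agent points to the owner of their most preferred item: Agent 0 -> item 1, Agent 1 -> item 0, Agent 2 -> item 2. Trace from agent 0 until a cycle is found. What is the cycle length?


Step 1: Trace the pointer graph from agent 0: 0 -> 1 -> 0
Step 2: A cycle is detected when we revisit agent 0
Step 3: The cycle is: 0 -> 1 -> 0
Step 4: Cycle length = 2

2


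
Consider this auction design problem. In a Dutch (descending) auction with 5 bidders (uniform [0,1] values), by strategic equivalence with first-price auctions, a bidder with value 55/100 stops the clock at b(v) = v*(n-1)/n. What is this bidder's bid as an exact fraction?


Step 1: Dutch auctions are strategically equivalent to first-price auctions
Step 2: The equilibrium bid is b(v) = v*(n-1)/n
Step 3: b = 11/20 * 4/5
Step 4: b = 11/25

11/25


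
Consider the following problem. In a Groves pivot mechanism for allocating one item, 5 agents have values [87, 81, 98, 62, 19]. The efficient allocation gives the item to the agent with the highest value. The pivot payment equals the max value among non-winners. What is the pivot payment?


Step 1: The efficient winner is agent 2 with value 98
Step 2: Other agents' values: [87, 81, 62, 19]
Step 3: Pivot payment = max(others) = 87
Step 4: The winner pays 87

87


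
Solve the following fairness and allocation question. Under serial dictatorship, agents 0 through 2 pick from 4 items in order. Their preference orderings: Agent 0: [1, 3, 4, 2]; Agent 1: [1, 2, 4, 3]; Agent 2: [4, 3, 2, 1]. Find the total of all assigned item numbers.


Step 1: Agent 0 picks item 1
Step 2: Agent 1 picks item 2
Step 3: Agent 2 picks item 4
Step 4: Sum = 1 + 2 + 4 = 7

7


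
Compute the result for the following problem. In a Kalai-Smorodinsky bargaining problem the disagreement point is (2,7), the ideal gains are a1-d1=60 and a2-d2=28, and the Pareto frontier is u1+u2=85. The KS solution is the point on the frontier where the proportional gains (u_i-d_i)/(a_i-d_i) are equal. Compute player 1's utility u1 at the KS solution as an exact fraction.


Step 1: At the KS point, (u1-d1)/r1 = (u2-d2)/r2 = t and u1+u2 = 85
Step 2: u1 = d1 + r1*t and u2 = d2 + r2*t, so (d1 + r1*t) + (d2 + r2*t) = 85
Step 3: t = (85 - 2 - 7)/(60 + 28) = 76/88 = 19/22
Step 4: u1 = d1 + r1*t = 2 + 60 * 19/22 = 592/11
Step 5: (Check: u2 = d2 + r2*t = 343/11; u1+u2 = 592/11 + 343/11 = 85, on the frontier.)

592/11


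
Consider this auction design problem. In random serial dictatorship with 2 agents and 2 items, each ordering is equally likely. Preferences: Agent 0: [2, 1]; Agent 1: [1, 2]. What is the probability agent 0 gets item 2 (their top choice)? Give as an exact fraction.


Step 1: Agent 0 wants item 2
Step 2: There are 2 possible orderings of agents
Step 3: In 2 orderings, agent 0 gets item 2
Step 4: Probability = 2/2 = 1

1


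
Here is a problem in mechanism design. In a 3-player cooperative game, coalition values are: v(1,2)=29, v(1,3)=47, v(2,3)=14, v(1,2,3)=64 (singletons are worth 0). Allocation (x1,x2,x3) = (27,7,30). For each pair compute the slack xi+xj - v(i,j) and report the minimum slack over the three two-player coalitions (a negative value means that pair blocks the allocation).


Step 1: Slack for coalition (1,2): x1+x2 - v12 = 34 - 29 = 5
Step 2: Slack for coalition (1,3): x1+x3 - v13 = 57 - 47 = 10
Step 3: Slack for coalition (2,3): x2+x3 - v23 = 37 - 14 = 23
Step 4: Minimum slack = min(5, 10, 23) = 5, attained by (1,2); no pair can gain by deviating, so the allocation is in the core

5


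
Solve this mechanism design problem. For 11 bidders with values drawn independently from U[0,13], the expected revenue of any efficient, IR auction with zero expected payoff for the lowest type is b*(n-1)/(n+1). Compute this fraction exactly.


Step 1: By Revenue Equivalence, expected revenue = b*(n-1)/(n+1)
Step 2: Substituting n = 11, b = 13
Step 3: Revenue = 13*(11-1)/(11+1) = 13*10/12
Step 4: Revenue = 130/12 = 65/6

65/6


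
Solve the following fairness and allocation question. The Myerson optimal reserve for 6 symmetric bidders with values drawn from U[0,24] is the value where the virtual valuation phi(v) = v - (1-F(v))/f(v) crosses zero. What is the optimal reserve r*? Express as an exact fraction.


Step 1: For U[0,24], F(v) = v/24 and f(v) = 1/24
Step 2: phi(v) = v - (1 - v/24)/(1/24) = v - (24 - v) = 2v - 24
Step 3: Set phi(r*) = 0: 2r* - 24 = 0
Step 4: r* = 24/2 = 12 (the number of bidders n = 6 does not enter)

12


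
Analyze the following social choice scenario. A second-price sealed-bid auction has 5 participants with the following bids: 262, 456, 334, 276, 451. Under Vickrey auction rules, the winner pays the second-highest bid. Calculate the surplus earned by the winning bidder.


Step 1: Sort bids in descending order: 456, 451, 334, 276, 262
Step 2: The winning bid is the highest: 456
Step 3: The payment equals the second-highest bid: 451
Step 4: Surplus = winner's bid - payment = 456 - 451 = 5

5


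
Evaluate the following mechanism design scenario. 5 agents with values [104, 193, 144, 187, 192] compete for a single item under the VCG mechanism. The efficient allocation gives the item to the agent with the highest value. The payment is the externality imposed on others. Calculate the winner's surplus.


Step 1: The winner is the agent with the highest value: agent 1 with value 193
Step 2: Values of other agents: [104, 144, 187, 192]
Step 3: VCG payment = max of others' values = 192
Step 4: Surplus = 193 - 192 = 1

1


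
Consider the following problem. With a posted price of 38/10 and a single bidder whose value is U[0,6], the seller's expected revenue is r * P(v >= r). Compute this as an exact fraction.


Step 1: Posted price r = 19/5, value support [0,6]
Step 2: P(v >= r) = (6 - 19/5)/6 = 11/30
Step 3: Expected revenue = r * P(v >= r) = 19/5 * 11/30
Step 4: Revenue = 209/150

209/150


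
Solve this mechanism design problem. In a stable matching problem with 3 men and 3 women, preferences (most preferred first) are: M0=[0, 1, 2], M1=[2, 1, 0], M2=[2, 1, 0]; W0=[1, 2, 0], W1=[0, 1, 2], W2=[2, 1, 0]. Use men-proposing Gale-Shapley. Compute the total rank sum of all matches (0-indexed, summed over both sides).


Step 1: Run Gale-Shapley (men propose, women hold best offer):
  M0 proposes to W0; she accepts
  M1 proposes to W2; she accepts
  M2 proposes to W2; she switches from M1
  M1 proposes to W1; she accepts
Step 2: Final matching: W0-M0, W1-M1, W2-M2
Step 3: 0-indexed ranks (man's rank of his match, then woman's): 0 + 2 + 1 + 1 + 0 + 0
Step 4: Total rank sum = 4

4


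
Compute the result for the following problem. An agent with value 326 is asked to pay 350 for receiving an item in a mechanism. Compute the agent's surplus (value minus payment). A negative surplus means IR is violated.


Step 1: Surplus = value - payment = 326 - 350 = -24
Step 2: IR is violated (surplus < 0)

-24


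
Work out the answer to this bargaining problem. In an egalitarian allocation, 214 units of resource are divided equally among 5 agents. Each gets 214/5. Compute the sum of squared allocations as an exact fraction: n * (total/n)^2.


Step 1: Each agent's share = 214/5
Step 2: Square of each share = (214/5)^2 = 45796/25
Step 3: Sum of squares = 5 * 45796/25 = 45796/5

45796/5


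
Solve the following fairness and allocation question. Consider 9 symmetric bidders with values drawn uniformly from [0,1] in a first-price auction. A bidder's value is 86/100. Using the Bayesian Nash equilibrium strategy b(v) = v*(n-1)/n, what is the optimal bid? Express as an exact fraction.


Step 1: The symmetric BNE bidding function is b(v) = v * (n-1) / n
Step 2: Substitute v = 43/50 and n = 9
Step 3: b = 43/50 * 8/9
Step 4: b = 172/225

172/225


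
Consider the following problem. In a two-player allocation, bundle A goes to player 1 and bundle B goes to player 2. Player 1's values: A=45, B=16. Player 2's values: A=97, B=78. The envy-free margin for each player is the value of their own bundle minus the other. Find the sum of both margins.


Step 1: Player 1's margin = v1(A) - v1(B) = 45 - 16 = 29
Step 2: Player 2's margin = v2(B) - v2(A) = 78 - 97 = -19
Step 3: Total margin = 29 + -19 = 10

10


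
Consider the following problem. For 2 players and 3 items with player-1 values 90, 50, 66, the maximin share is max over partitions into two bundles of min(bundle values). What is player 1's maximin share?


Step 1: Item values = 90, 50, 66
Step 2: Enumerate all 2-bundle partitions and take the smaller bundle:
  Partition 1: {90} vs {50,66} -> bundles 90, 116; min = 90
  Partition 2: {50} vs {90,66} -> bundles 50, 156; min = 50
  Partition 3: {66} vs {90,50} -> bundles 66, 140; min = 66
Step 3: MMS = max(90, 50, 66) = 90

90


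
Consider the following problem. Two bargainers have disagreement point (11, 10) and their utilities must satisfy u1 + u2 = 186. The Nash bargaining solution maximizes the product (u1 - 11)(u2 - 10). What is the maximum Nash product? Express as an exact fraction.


Step 1: The Nash solution splits surplus symmetrically above the disagreement point
Step 2: u1 = (total + d1 - d2)/2 = (186 + 11 - 10)/2 = 187/2
Step 3: u2 = (total - d1 + d2)/2 = (186 - 11 + 10)/2 = 185/2
Step 4: Nash product = (187/2 - 11) * (185/2 - 10)
Step 5: = 165/2 * 165/2 = 27225/4

27225/4


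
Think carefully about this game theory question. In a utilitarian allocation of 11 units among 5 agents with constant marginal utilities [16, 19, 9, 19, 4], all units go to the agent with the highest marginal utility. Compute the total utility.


Step 1: The marginal utilities are [16, 19, 9, 19, 4]
Step 2: The highest marginal utility is 19
Step 3: All 11 units go to that agent
Step 4: Total utility = 19 * 11 = 209

209


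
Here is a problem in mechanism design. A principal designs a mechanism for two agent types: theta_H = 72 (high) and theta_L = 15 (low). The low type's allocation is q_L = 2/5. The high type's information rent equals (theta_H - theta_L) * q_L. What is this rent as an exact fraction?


Step 1: theta_H - theta_L = 72 - 15 = 57
Step 2: Information rent = (theta_H - theta_L) * q_L
Step 3: = 57 * 2/5
Step 4: = 114/5

114/5


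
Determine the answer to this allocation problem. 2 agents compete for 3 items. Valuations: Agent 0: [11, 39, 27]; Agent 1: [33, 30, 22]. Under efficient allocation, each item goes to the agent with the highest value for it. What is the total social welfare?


Step 1: For each item, find the maximum value among all agents.
Step 2: Item 0 -> Agent 1 (value 33)
Step 3: Item 1 -> Agent 0 (value 39)
Step 4: Item 2 -> Agent 0 (value 27)
Step 5: Total welfare = 33 + 39 + 27 = 99

99


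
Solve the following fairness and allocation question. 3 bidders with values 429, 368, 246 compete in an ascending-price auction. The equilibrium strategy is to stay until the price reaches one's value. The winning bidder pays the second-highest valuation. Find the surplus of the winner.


Step 1: Identify the highest value: 429
Step 2: Identify the second-highest value: 368
Step 3: The final price = second-highest value = 368
Step 4: Surplus = 429 - 368 = 61

61


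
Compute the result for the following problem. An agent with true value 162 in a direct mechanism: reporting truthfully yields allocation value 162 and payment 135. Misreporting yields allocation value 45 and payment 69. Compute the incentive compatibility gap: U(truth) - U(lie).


Step 1: U(truth) = value - payment = 162 - 135 = 27
Step 2: U(lie) = allocation - payment = 45 - 69 = -24
Step 3: IC gap = 27 - (-24) = 51

51


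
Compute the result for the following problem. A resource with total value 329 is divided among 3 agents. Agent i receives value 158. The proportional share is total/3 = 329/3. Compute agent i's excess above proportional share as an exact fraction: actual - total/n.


Step 1: Proportional share = 329/3
Step 2: Agent's actual allocation = 158
Step 3: Excess = 158 - 329/3 = 145/3

145/3


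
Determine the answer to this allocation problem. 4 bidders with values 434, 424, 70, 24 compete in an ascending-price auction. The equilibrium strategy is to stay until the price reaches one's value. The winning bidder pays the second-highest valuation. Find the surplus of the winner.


Step 1: Identify the highest value: 434
Step 2: Identify the second-highest value: 424
Step 3: The final price = second-highest value = 424
Step 4: Surplus = 434 - 424 = 10

10


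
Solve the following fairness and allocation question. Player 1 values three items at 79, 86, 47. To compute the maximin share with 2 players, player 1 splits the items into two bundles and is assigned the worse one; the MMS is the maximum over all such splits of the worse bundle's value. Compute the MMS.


Step 1: Item values = 79, 86, 47
Step 2: Enumerate all 2-bundle partitions and take the smaller bundle:
  Partition 1: {79} vs {86,47} -> bundles 79, 133; min = 79
  Partition 2: {86} vs {79,47} -> bundles 86, 126; min = 86
  Partition 3: {47} vs {79,86} -> bundles 47, 165; min = 47
Step 3: MMS = max(79, 86, 47) = 86

86


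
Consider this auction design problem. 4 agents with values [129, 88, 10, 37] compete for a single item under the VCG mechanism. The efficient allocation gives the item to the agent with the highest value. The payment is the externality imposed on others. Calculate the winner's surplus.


Step 1: The winner is the agent with the highest value: agent 0 with value 129
Step 2: Values of other agents: [88, 10, 37]
Step 3: VCG payment = max of others' values = 88
Step 4: Surplus = 129 - 88 = 41

41


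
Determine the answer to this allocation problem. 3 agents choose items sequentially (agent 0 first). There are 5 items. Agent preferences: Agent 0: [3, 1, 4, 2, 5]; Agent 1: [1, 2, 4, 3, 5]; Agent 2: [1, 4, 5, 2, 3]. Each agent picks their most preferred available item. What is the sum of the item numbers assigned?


Step 1: Agent 0 picks item 3
Step 2: Agent 1 picks item 1
Step 3: Agent 2 picks item 4
Step 4: Sum = 3 + 1 + 4 = 8

8


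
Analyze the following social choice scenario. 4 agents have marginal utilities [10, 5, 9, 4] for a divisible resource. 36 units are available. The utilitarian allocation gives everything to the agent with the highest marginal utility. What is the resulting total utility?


Step 1: The marginal utilities are [10, 5, 9, 4]
Step 2: The highest marginal utility is 10
Step 3: All 36 units go to that agent
Step 4: Total utility = 10 * 36 = 360

360


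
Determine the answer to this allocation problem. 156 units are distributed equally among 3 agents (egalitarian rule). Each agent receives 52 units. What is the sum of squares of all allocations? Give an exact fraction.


Step 1: Each agent's share = 156/3 = 52
Step 2: Square of each share = (52)^2 = 2704
Step 3: Sum of squares = 3 * 2704 = 8112

8112


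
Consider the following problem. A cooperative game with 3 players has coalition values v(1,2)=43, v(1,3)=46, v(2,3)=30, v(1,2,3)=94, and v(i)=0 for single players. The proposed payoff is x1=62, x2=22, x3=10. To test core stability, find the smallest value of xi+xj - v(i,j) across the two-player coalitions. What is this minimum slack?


Step 1: Slack for coalition (1,2): x1+x2 - v12 = 84 - 43 = 41
Step 2: Slack for coalition (1,3): x1+x3 - v13 = 72 - 46 = 26
Step 3: Slack for coalition (2,3): x2+x3 - v23 = 32 - 30 = 2
Step 4: Minimum slack = min(41, 26, 2) = 2, attained by (2,3); no pair can gain by deviating, so the allocation is in the core

2


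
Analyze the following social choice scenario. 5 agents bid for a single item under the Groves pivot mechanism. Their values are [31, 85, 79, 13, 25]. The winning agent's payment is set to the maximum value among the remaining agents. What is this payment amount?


Step 1: The efficient winner is agent 1 with value 85
Step 2: Other agents' values: [31, 79, 13, 25]
Step 3: Pivot payment = max(others) = 79
Step 4: The winner pays 79

79


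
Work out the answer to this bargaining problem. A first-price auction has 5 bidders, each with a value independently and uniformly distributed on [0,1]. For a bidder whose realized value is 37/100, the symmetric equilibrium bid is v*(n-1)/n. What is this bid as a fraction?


Step 1: The symmetric BNE bidding function is b(v) = v * (n-1) / n
Step 2: Substitute v = 37/100 and n = 5
Step 3: b = 37/100 * 4/5
Step 4: b = 37/125

37/125


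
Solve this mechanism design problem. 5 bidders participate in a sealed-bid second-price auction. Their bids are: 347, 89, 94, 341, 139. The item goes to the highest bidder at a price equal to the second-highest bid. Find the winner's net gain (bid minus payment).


Step 1: Sort bids in descending order: 347, 341, 139, 94, 89
Step 2: The winning bid is the highest: 347
Step 3: The payment equals the second-highest bid: 341
Step 4: Surplus = winner's bid - payment = 347 - 341 = 6

6


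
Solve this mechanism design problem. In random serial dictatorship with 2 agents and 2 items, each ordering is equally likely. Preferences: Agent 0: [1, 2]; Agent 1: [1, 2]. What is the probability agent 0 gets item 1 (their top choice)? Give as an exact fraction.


Step 1: Agent 0 wants item 1
Step 2: There are 2 possible orderings of agents
Step 3: In 1 orderings, agent 0 gets item 1
Step 4: Probability = 1/2

1/2


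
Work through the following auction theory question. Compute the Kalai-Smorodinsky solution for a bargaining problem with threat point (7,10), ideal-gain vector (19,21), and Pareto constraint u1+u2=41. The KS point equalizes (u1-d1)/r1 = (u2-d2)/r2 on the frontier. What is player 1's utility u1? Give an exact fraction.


Step 1: At the KS point, (u1-d1)/r1 = (u2-d2)/r2 = t and u1+u2 = 41
Step 2: u1 = d1 + r1*t and u2 = d2 + r2*t, so (d1 + r1*t) + (d2 + r2*t) = 41
Step 3: t = (41 - 7 - 10)/(19 + 21) = 24/40 = 3/5
Step 4: u1 = d1 + r1*t = 7 + 19 * 3/5 = 92/5
Step 5: (Check: u2 = d2 + r2*t = 113/5; u1+u2 = 92/5 + 113/5 = 41, on the frontier.)

92/5


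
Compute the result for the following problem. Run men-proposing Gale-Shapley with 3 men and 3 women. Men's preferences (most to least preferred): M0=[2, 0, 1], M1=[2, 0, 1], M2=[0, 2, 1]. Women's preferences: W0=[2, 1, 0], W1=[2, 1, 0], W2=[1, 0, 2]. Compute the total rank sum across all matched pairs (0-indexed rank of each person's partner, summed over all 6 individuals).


Step 1: Run Gale-Shapley (men propose, women hold best offer):
  M0 proposes to W2; she accepts
  M1 proposes to W2; she switches from M0
  M2 proposes to W0; she accepts
  M0 proposes to W0; rejected
  M0 proposes to W1; she accepts
Step 2: Final matching: W0-M2, W1-M0, W2-M1
Step 3: 0-indexed ranks (man's rank of his match, then woman's): 0 + 0 + 2 + 2 + 0 + 0
Step 4: Total rank sum = 4

4


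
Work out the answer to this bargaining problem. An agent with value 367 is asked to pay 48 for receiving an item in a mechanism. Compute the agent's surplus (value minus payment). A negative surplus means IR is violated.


Step 1: Surplus = value - payment = 367 - 48 = 319
Step 2: IR is satisfied (surplus >= 0)

319


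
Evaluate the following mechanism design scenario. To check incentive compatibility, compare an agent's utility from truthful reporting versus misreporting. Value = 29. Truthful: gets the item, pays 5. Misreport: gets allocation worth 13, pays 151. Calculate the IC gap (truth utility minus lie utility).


Step 1: U(truth) = value - payment = 29 - 5 = 24
Step 2: U(lie) = allocation - payment = 13 - 151 = -138
Step 3: IC gap = 24 - (-138) = 162

162


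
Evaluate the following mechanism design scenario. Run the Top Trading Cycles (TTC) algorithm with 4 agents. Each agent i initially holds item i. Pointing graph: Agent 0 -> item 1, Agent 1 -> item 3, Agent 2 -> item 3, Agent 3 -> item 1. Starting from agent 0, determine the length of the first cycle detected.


Step 1: Trace the pointer graph from agent 0: 0 -> 1 -> 3 -> 1
Step 2: A cycle is detected when we revisit agent 1
Step 3: The cycle is: 1 -> 3 -> 1
Step 4: Cycle length = 2

2


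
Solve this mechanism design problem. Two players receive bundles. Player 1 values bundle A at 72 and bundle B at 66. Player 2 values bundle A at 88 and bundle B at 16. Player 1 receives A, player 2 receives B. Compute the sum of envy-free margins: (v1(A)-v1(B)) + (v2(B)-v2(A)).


Step 1: Player 1's margin = v1(A) - v1(B) = 72 - 66 = 6
Step 2: Player 2's margin = v2(B) - v2(A) = 16 - 88 = -72
Step 3: Total margin = 6 + -72 = -66

-66
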